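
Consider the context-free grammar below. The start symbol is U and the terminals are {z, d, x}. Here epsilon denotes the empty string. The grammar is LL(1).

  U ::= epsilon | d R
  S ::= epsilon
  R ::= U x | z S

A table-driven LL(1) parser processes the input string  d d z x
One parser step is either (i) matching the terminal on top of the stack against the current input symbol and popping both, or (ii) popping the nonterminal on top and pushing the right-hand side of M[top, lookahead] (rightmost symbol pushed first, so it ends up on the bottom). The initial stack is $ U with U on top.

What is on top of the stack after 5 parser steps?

R

step 1: stack=$ U  input=d d z x $  — expand U ::= d R
step 2: stack=$ R d  input=d d z x $  — match d
step 3: stack=$ R  input=d z x $  — expand R ::= U x
step 4: stack=$ x U  input=d z x $  — expand U ::= d R
step 5: stack=$ x R d  input=d z x $  — match d
Stack after step 5: $ x R (top = R).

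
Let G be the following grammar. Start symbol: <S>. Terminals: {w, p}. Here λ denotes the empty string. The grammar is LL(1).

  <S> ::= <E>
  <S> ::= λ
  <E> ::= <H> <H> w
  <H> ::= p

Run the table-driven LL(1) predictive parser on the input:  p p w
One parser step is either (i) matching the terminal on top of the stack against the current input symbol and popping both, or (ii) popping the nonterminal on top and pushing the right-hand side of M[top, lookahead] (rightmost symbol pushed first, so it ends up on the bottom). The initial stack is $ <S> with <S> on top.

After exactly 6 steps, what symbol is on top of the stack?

w

     Stack        Input    Action
  1  $ <S>        p p w $  expand <S> ::= <E>
  2  $ <E>        p p w $  expand <E> ::= <H> <H> w
  3  $ w <H> <H>  p p w $  expand <H> ::= p
  4  $ w <H> p    p p w $  match p
  5  $ w <H>      p w $    expand <H> ::= p
  6  $ w p        p w $    match p
Stack after step 6: $ w (top = w).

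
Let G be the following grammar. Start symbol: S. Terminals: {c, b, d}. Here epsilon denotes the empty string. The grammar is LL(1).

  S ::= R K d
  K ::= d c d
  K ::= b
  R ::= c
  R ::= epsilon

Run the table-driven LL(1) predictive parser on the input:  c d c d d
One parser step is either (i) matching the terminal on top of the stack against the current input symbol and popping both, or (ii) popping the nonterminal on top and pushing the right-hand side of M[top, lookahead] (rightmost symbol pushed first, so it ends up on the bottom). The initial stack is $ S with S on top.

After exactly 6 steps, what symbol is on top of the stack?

d

     Stack      Input        Action
  1  $ S        c d c d d $  expand S ::= R K d
  2  $ d K R    c d c d d $  expand R ::= c
  3  $ d K c    c d c d d $  match c
  4  $ d K      d c d d $    expand K ::= d c d
  5  $ d d c d  d c d d $    match d
  6  $ d d c    c d d $      match c
Stack after step 6: $ d d (top = d).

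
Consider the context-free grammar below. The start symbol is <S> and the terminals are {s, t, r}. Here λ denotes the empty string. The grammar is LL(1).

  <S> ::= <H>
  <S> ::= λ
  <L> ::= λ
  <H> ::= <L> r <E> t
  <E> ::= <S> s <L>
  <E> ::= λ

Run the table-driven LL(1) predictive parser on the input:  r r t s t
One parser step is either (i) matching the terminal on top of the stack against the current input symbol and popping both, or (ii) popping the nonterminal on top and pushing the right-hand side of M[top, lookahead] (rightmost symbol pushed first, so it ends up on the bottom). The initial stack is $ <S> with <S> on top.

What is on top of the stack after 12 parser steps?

      Stack                  Input        Action
   1  $ <S>                  r r t s t $  expand <S> ::= <H>
   2  $ <H>                  r r t s t $  expand <H> ::= <L> r <E> t
   3  $ t <E> r <L>          r r t s t $  expand <L> ::= λ
   4  $ t <E> r              r r t s t $  match r
   5  $ t <E>                r t s t $    expand <E> ::= <S> s <L>
   6  $ t <L> s <S>          r t s t $    expand <S> ::= <H>
   7  $ t <L> s <H>          r t s t $    expand <H> ::= <L> r <E> t
   8  $ t <L> s t <E> r <L>  r t s t $    expand <L> ::= λ
   9  $ t <L> s t <E> r      r t s t $    match r
  10  $ t <L> s t <E>        t s t $      expand <E> ::= λ
  11  $ t <L> s t            t s t $      match t
  12  $ t <L> s              s t $        match s
Stack after step 12: $ t <L> (top = <L>).

<L>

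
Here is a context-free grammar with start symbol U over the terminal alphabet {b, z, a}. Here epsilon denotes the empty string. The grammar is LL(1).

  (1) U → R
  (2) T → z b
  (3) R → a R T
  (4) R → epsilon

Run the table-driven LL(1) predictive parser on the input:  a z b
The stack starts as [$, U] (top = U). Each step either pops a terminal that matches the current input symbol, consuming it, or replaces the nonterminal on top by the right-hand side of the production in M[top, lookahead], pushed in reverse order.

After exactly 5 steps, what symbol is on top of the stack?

     Stack    Input    Action
  1  $ U      a z b $  expand U → R
  2  $ R      a z b $  expand R → a R T
  3  $ T R a  a z b $  match a
  4  $ T R    z b $    expand R → epsilon
  5  $ T      z b $    expand T → z b
Stack after step 5: $ b z (top = z).

z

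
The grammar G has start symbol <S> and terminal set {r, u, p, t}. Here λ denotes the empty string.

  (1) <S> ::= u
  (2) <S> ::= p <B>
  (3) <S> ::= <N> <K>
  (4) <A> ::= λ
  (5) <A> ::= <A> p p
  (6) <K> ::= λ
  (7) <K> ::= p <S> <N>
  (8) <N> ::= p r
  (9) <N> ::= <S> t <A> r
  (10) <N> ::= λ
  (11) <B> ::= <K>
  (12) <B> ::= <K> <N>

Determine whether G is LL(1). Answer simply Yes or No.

FIRST(<S>) = {λ, p, t, u}
FIRST(<A>) = {λ, p}
FIRST(<K>) = {λ, p}
FIRST(<N>) = {λ, p, t, u}
FIRST(<B>) = {λ, p, t, u}
FOLLOW(<S>) = {$, p, t, u}
FOLLOW(<A>) = {p, r}
FOLLOW(<K>) = {$, p, t, u}
FOLLOW(<N>) = {$, p, t, u}
FOLLOW(<B>) = {$, p, t, u}
Cell M[<A>, p] receives both <A> ::= λ and <A> ::= <A> p p — the grammar is not LL(1).

No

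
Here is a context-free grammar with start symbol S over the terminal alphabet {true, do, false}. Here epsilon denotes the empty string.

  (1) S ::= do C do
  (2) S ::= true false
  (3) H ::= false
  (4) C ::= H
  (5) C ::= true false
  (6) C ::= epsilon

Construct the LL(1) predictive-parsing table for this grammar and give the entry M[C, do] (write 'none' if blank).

C ::= epsilon

FIRST(S) = {do, true}
FIRST(H) = {false}
FIRST(C) = {epsilon, false, true}  (via H)
FOLLOW(S) includes $ since S is the start symbol.
FOLLOW(C): in S::=do C do, C is followed by do with FIRST {do}. Thus FOLLOW(C) = {do}.
For C ::= H: FIRST(H) = {false}, so it goes in M[C, t] for t ∈ {false}.
For C ::= true false: FIRST(true false) = {true}, so it goes in M[C, t] for t ∈ {true}.
For C ::= epsilon: FIRST(epsilon) = {epsilon}, so it goes in M[C, t] for t ∈ {}; since epsilon ∈ FIRST, also for every t ∈ FOLLOW(C) = {do}.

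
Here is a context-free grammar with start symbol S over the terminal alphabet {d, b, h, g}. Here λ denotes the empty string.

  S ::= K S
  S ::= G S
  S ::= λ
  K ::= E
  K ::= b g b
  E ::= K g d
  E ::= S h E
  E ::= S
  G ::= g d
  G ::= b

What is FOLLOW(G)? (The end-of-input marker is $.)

{$, b, g, h}

FIRST(G) = {b, g}
FIRST(S) = {λ, b, g, h}  (via K S, G S)
FIRST(K) = {λ, b, g, h}  (via E)
FIRST(E) = {λ, b, g, h}  (via K g d, S h E, S)
FOLLOW(S) includes $ since S is the start symbol.
FOLLOW(S): in S::=K S, the suffix after S is empty (adds nothing new); in S::=G S, the suffix after S is empty (adds nothing new); in E::=S h E, S is followed by h E with FIRST {h}; in E::=S, the suffix after S is empty, so FOLLOW(S) ⊇ FOLLOW(E) = {$, b, g, h}. Thus FOLLOW(S) = {$, b, g, h}.
FOLLOW(K): in S::=K S, K is followed by S with FIRST {λ, b, g, h}; in S::=K S, the suffix after K is nullable, so FOLLOW(K) ⊇ FOLLOW(S) = {$, b, g, h}; in E::=K g d, K is followed by g d with FIRST {g}. Thus FOLLOW(K) = {$, b, g, h}.
FOLLOW(E): in K::=E, the suffix after E is empty, so FOLLOW(E) ⊇ FOLLOW(K) = {$, b, g, h}; in E::=S h E, the suffix after E is empty (adds nothing new). Thus FOLLOW(E) = {$, b, g, h}.
FOLLOW(G): in S::=G S, G is followed by S with FIRST {λ, b, g, h}; in S::=G S, the suffix after G is nullable, so FOLLOW(G) ⊇ FOLLOW(S) = {$, b, g, h}. Thus FOLLOW(G) = {$, b, g, h}.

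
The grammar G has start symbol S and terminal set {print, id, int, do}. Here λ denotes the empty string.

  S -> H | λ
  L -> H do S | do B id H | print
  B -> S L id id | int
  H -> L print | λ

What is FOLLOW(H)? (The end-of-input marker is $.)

{$, do, id, print}

FIRST(S) = {λ, do, print}  (via H)
FIRST(L) = {do, print}  (via H do S)
FIRST(B) = {do, int, print}  (via S L id id)
FIRST(H) = {λ, do, print}  (via L print)
FOLLOW(S) includes $ since S is the start symbol.
FOLLOW(L): in B->S L id id, L is followed by id id with FIRST {id}; in H->L print, L is followed by print with FIRST {print}. Thus FOLLOW(L) = {id, print}.
FOLLOW(S): in L->H do S, the suffix after S is empty, so FOLLOW(S) ⊇ FOLLOW(L) = {id, print}; in B->S L id id, S is followed by L id id with FIRST {do, print}. Thus FOLLOW(S) = {$, do, id, print}.
FOLLOW(B): in L->do B id H, B is followed by id H with FIRST {id}. Thus FOLLOW(B) = {id}.
FOLLOW(H): in S->H, the suffix after H is empty, so FOLLOW(H) ⊇ FOLLOW(S) = {$, do, id, print}; in L->H do S, H is followed by do S with FIRST {do}; in L->do B id H, the suffix after H is empty, so FOLLOW(H) ⊇ FOLLOW(L) = {id, print}. Thus FOLLOW(H) = {$, do, id, print}.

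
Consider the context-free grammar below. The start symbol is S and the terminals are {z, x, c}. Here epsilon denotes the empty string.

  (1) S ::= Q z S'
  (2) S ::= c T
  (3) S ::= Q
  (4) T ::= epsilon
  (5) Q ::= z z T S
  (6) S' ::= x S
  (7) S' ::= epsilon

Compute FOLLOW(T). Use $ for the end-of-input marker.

FIRST(T): from T::=epsilon we get {epsilon}. So FIRST(T) = {epsilon}.
FIRST(Q): from Q::=z z T S we get {z}. So FIRST(Q) = {z}.
FIRST(S'): from S'::=x S we get {x}; from S'::=epsilon we get {epsilon}. So FIRST(S') = {epsilon, x}.
FIRST(S): from S::=Q z S' we get {z}; from S::=c T we get {c}; from S::=Q we get {z}. So FIRST(S) = {c, z}.
FOLLOW(S) includes $ since S is the start symbol.
FOLLOW(S): in Q::=z z T S, the suffix after S is empty, so FOLLOW(S) ⊇ FOLLOW(Q) = {$, z}; in S'::=x S, the suffix after S is empty, so FOLLOW(S) ⊇ FOLLOW(S') = {$, z}. Thus FOLLOW(S) = {$, z}.
FOLLOW(T): in S::=c T, the suffix after T is empty, so FOLLOW(T) ⊇ FOLLOW(S) = {$, z}; in Q::=z z T S, T is followed by S with FIRST {c, z}. Thus FOLLOW(T) = {$, c, z}.
FOLLOW(Q): in S::=Q z S', Q is followed by z S' with FIRST {z}; in S::=Q, the suffix after Q is empty, so FOLLOW(Q) ⊇ FOLLOW(S) = {$, z}. Thus FOLLOW(Q) = {$, z}.
FOLLOW(S'): in S::=Q z S', the suffix after S' is empty, so FOLLOW(S') ⊇ FOLLOW(S) = {$, z}. Thus FOLLOW(S') = {$, z}.

{$, c, z}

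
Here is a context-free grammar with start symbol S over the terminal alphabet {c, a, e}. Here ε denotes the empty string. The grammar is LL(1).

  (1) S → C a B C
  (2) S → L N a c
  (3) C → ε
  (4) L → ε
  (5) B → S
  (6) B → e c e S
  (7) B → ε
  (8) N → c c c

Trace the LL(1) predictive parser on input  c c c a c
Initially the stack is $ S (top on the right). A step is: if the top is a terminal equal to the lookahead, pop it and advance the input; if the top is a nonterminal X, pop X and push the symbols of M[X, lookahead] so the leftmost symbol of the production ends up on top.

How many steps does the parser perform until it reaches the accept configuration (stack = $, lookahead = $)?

8

     Stack        Input        Action
  1  $ S          c c c a c $  expand S → L N a c
  2  $ c a N L    c c c a c $  expand L → ε
  3  $ c a N      c c c a c $  expand N → c c c
  4  $ c a c c c  c c c a c $  match c
  5  $ c a c c    c c a c $    match c
  6  $ c a c      c a c $      match c
  7  $ c a        a c $        match a
  8  $ c          c $          match c
Accept reached after 8 steps.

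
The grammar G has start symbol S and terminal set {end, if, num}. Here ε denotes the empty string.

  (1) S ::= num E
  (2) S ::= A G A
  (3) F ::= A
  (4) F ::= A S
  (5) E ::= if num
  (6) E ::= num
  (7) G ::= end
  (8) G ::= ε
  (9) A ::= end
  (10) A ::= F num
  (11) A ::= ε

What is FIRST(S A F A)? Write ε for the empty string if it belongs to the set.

FIRST(E): from E::=if num we get {if}; from E::=num we get {num}. So FIRST(E) = {if, num}.
FIRST(G): from G::=end we get {end}; from G::=ε we get {ε}. So FIRST(G) = {ε, end}.
FIRST(S): from S::=num E we get {num}; from S::=A G A we get {ε, end, num}. So FIRST(S) = {ε, end, num}.
FIRST(F): from F::=A we get {ε, end, num}; from F::=A S we get {ε, end, num}. So FIRST(F) = {ε, end, num}.
FIRST(A): from A::=end we get {end}; from A::=F num we get {end, num}; from A::=ε we get {ε}. So FIRST(A) = {ε, end, num}.
FIRST(S A F A): take FIRST of each symbol in turn, carrying on past any symbol whose FIRST contains ε; result {ε, end, num}.

{ε, end, num}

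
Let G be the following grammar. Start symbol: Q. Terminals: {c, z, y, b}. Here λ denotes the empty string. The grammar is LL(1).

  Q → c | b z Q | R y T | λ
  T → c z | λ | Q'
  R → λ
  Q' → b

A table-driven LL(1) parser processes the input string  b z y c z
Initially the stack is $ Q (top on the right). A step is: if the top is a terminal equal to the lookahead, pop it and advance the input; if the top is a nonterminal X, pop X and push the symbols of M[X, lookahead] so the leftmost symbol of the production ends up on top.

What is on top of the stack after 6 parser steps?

T

step 1: stack=$ Q  input=b z y c z $  — expand Q → b z Q
step 2: stack=$ Q z b  input=b z y c z $  — match b
step 3: stack=$ Q z  input=z y c z $  — match z
step 4: stack=$ Q  input=y c z $  — expand Q → R y T
step 5: stack=$ T y R  input=y c z $  — expand R → λ
step 6: stack=$ T y  input=y c z $  — match y
Stack after step 6: $ T (top = T).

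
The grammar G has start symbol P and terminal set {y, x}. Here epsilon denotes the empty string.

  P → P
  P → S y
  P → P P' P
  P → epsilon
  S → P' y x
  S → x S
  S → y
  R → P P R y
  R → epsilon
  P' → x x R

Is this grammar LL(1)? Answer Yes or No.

No

FIRST(P) = {epsilon, x, y}
FIRST(S) = {x, y}
FIRST(R) = {epsilon, x, y}
FIRST(P') = {x}
FOLLOW(P) = {$, x, y}
FOLLOW(S) = {y}
FOLLOW(R) = {$, x, y}
FOLLOW(P') = {$, x, y}
Cell M[P, $] receives both P → P and P → epsilon — the grammar is not LL(1).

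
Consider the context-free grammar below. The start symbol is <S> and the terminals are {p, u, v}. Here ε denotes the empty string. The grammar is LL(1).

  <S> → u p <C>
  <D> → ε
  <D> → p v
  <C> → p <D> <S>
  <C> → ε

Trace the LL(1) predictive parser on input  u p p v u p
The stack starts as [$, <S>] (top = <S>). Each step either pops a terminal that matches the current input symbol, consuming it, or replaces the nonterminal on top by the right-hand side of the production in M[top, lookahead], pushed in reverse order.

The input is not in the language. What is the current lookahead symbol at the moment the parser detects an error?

step 1: stack=$ <S>  input=u p p v u p $  — expand <S> → u p <C>
step 2: stack=$ <C> p u  input=u p p v u p $  — match u
step 3: stack=$ <C> p  input=p p v u p $  — match p
step 4: stack=$ <C>  input=p v u p $  — expand <C> → p <D> <S>
step 5: stack=$ <S> <D> p  input=p v u p $  — match p
step 6: stack=$ <S> <D>  input=v u p $  — error: M[<D>, v] is empty

v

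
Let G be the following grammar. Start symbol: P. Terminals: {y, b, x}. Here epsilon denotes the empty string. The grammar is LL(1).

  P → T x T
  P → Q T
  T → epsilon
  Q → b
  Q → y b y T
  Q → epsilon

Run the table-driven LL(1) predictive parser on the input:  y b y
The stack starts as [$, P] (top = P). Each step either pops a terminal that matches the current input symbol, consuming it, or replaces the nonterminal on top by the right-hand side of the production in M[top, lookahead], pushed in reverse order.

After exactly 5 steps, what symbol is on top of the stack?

T

     Stack        Input    Action
  1  $ P          y b y $  expand P → Q T
  2  $ T Q        y b y $  expand Q → y b y T
  3  $ T T y b y  y b y $  match y
  4  $ T T y b    b y $    match b
  5  $ T T y      y $      match y
Stack after step 5: $ T T (top = T).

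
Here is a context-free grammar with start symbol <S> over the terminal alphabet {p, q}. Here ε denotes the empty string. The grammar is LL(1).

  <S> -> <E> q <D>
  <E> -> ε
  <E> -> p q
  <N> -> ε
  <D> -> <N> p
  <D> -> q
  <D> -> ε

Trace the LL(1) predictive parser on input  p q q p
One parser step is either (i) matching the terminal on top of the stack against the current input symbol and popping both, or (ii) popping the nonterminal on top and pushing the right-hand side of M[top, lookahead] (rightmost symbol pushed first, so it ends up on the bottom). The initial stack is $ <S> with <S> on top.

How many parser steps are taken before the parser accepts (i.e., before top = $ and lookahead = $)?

8

step 1: stack=$ <S>  input=p q q p $  — expand <S> -> <E> q <D>
step 2: stack=$ <D> q <E>  input=p q q p $  — expand <E> -> p q
step 3: stack=$ <D> q q p  input=p q q p $  — match p
step 4: stack=$ <D> q q  input=q q p $  — match q
step 5: stack=$ <D> q  input=q p $  — match q
step 6: stack=$ <D>  input=p $  — expand <D> -> <N> p
step 7: stack=$ p <N>  input=p $  — expand <N> -> ε
step 8: stack=$ p  input=p $  — match p
Accept reached after 8 steps.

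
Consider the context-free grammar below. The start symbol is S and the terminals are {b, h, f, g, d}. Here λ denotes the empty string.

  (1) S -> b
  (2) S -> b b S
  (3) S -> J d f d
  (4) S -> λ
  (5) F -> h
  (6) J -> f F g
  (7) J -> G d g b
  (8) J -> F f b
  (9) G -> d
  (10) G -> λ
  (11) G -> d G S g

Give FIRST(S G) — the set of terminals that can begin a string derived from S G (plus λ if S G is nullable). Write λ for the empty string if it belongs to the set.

{λ, b, d, f, h}

FIRST(F): from F->h we get {h}. So FIRST(F) = {h}.
FIRST(G): from G->d we get {d}; from G->λ we get {λ}; from G->d G S g we get {d}. So FIRST(G) = {λ, d}.
FIRST(J): from J->f F g we get {f}; from J->G d g b we get {d}; from J->F f b we get {h}. So FIRST(J) = {d, f, h}.
FIRST(S): from S->b we get {b}; from S->b b S we get {b}; from S->J d f d we get {d, f, h}; from S->λ we get {λ}. So FIRST(S) = {λ, b, d, f, h}.
FIRST(S G): take FIRST of each symbol in turn, carrying on past any symbol whose FIRST contains λ; result {λ, b, d, f, h}.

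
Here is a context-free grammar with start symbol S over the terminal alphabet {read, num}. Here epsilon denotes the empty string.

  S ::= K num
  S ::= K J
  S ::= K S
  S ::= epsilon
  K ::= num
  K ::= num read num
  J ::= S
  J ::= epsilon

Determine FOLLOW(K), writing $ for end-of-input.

FIRST(K): from K::=num we get {num}; from K::=num read num we get {num}. So FIRST(K) = {num}.
FIRST(S): from S::=K num we get {num}; from S::=K J we get {num}; from S::=K S we get {num}; from S::=epsilon we get {epsilon}. So FIRST(S) = {epsilon, num}.
FIRST(J): from J::=S we get {epsilon, num}; from J::=epsilon we get {epsilon}. So FIRST(J) = {epsilon, num}.
FOLLOW(S) includes $ since S is the start symbol.
FOLLOW(S): in S::=K S, the suffix after S is empty (adds nothing new); in J::=S, the suffix after S is empty, so FOLLOW(S) ⊇ FOLLOW(J) = {$}. Thus FOLLOW(S) = {$}.
FOLLOW(K): in S::=K num, K is followed by num with FIRST {num}; in S::=K J, K is followed by J with FIRST {epsilon, num}; in S::=K J, the suffix after K is nullable, so FOLLOW(K) ⊇ FOLLOW(S) = {$}; in S::=K S, K is followed by S with FIRST {epsilon, num}; in S::=K S, the suffix after K is nullable, so FOLLOW(K) ⊇ FOLLOW(S) = {$}. Thus FOLLOW(K) = {$, num}.
FOLLOW(J): in S::=K J, the suffix after J is empty, so FOLLOW(J) ⊇ FOLLOW(S) = {$}. Thus FOLLOW(J) = {$}.

{$, num}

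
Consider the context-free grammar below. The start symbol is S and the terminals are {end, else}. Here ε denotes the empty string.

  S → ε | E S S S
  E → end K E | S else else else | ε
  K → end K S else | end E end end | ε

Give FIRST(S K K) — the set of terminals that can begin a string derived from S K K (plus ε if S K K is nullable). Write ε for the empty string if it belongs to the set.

FIRST(K): from K→end K S else we get {end}; from K→end E end end we get {end}; from K→ε we get {ε}. So FIRST(K) = {ε, end}.
FIRST(S): from S→ε we get {ε}; from S→E S S S we get {ε, else, end}. So FIRST(S) = {ε, else, end}.
FIRST(E): from E→end K E we get {end}; from E→S else else else we get {else, end}; from E→ε we get {ε}. So FIRST(E) = {ε, else, end}.
FIRST(S K K): take FIRST of each symbol in turn, carrying on past any symbol whose FIRST contains ε; result {ε, else, end}.

{ε, else, end}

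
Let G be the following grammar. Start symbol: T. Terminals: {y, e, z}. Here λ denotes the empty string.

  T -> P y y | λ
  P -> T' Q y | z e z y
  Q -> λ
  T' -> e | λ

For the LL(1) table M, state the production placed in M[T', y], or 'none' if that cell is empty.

T' -> λ

FIRST(Q): from Q->λ we get {λ}. So FIRST(Q) = {λ}.
FIRST(T'): from T'->e we get {e}; from T'->λ we get {λ}. So FIRST(T') = {λ, e}.
FIRST(P): from P->T' Q y we get {e, y}; from P->z e z y we get {z}. So FIRST(P) = {e, y, z}.
FIRST(T): from T->P y y we get {e, y, z}; from T->λ we get {λ}. So FIRST(T) = {λ, e, y, z}.
FOLLOW(T) includes $ since T is the start symbol.
FOLLOW(T'): in P->T' Q y, T' is followed by Q y with FIRST {y}. Thus FOLLOW(T') = {y}.
For T' -> e: FIRST(e) = {e}, so it goes in M[T', t] for t ∈ {e}.
For T' -> λ: FIRST(λ) = {λ}, so it goes in M[T', t] for t ∈ {}; since λ ∈ FIRST, also for every t ∈ FOLLOW(T') = {y}.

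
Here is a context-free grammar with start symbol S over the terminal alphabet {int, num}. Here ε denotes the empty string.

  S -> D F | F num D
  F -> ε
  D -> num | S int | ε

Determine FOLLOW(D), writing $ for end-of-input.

{$, int}

FIRST(F) = {ε}
FIRST(S) = {ε, int, num}  (via D F, F num D)
FIRST(D) = {ε, int, num}  (via S int)
FOLLOW(S) includes $ since S is the start symbol.
FOLLOW(S): in D->S int, S is followed by int with FIRST {int}. Thus FOLLOW(S) = {$, int}.
FOLLOW(F): in S->D F, the suffix after F is empty, so FOLLOW(F) ⊇ FOLLOW(S) = {$, int}; in S->F num D, F is followed by num D with FIRST {num}. Thus FOLLOW(F) = {$, int, num}.
FOLLOW(D): in S->D F, D is followed by F with FIRST {ε}; in S->D F, the suffix after D is nullable, so FOLLOW(D) ⊇ FOLLOW(S) = {$, int}; in S->F num D, the suffix after D is empty, so FOLLOW(D) ⊇ FOLLOW(S) = {$, int}. Thus FOLLOW(D) = {$, int}.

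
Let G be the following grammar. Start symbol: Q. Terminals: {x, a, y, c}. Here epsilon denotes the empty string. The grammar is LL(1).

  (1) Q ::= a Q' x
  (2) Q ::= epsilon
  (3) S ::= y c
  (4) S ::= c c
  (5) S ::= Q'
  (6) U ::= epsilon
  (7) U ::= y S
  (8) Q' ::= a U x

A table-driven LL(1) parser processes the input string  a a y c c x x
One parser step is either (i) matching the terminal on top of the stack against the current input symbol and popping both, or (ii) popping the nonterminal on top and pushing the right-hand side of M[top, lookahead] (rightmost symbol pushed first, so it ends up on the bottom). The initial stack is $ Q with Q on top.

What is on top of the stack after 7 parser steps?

c

     Stack      Input            Action
  1  $ Q        a a y c c x x $  expand Q ::= a Q' x
  2  $ x Q' a   a a y c c x x $  match a
  3  $ x Q'     a y c c x x $    expand Q' ::= a U x
  4  $ x x U a  a y c c x x $    match a
  5  $ x x U    y c c x x $      expand U ::= y S
  6  $ x x S y  y c c x x $      match y
  7  $ x x S    c c x x $        expand S ::= c c
Stack after step 7: $ x x c c (top = c).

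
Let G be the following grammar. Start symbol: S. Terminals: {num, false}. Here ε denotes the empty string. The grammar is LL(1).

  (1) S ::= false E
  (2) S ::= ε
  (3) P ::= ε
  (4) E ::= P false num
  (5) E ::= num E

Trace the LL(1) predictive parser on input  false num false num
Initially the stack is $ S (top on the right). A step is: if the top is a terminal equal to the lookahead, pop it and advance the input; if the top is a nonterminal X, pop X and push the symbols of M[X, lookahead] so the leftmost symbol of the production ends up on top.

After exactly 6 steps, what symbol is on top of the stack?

     Stack          Input                  Action
  1  $ S            false num false num $  expand S ::= false E
  2  $ E false      false num false num $  match false
  3  $ E            num false num $        expand E ::= num E
  4  $ E num        num false num $        match num
  5  $ E            false num $            expand E ::= P false num
  6  $ num false P  false num $            expand P ::= ε
Stack after step 6: $ num false (top = false).

false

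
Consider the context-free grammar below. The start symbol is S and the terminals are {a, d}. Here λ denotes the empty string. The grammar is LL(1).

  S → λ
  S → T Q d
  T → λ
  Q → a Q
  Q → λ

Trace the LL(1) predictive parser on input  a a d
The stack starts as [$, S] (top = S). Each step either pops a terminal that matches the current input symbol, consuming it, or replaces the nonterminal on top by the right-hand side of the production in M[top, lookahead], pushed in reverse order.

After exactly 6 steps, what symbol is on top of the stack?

Q

step 1: stack=$ S  input=a a d $  — expand S → T Q d
step 2: stack=$ d Q T  input=a a d $  — expand T → λ
step 3: stack=$ d Q  input=a a d $  — expand Q → a Q
step 4: stack=$ d Q a  input=a a d $  — match a
step 5: stack=$ d Q  input=a d $  — expand Q → a Q
step 6: stack=$ d Q a  input=a d $  — match a
Stack after step 6: $ d Q (top = Q).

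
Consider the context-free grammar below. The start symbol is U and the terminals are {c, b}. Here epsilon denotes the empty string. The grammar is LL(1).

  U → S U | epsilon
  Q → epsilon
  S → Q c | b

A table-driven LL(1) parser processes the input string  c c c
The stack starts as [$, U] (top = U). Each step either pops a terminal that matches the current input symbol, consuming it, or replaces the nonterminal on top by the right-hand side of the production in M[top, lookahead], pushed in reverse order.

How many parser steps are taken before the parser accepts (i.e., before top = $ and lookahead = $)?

13

      Stack    Input    Action
   1  $ U      c c c $  expand U → S U
   2  $ U S    c c c $  expand S → Q c
   3  $ U c Q  c c c $  expand Q → epsilon
   4  $ U c    c c c $  match c
   5  $ U      c c $    expand U → S U
   6  $ U S    c c $    expand S → Q c
   7  $ U c Q  c c $    expand Q → epsilon
   8  $ U c    c c $    match c
   9  $ U      c $      expand U → S U
  10  $ U S    c $      expand S → Q c
  11  $ U c Q  c $      expand Q → epsilon
  12  $ U c    c $      match c
  13  $ U      $        expand U → epsilon
Accept reached after 13 steps.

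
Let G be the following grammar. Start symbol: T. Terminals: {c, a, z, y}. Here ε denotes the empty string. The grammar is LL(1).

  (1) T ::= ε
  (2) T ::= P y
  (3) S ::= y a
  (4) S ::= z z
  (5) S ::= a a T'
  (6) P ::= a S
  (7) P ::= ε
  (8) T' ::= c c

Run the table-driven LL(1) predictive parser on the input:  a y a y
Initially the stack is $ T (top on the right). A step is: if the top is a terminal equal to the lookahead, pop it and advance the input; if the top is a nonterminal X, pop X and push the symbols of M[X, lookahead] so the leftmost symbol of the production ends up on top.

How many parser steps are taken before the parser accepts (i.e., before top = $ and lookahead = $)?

7

     Stack    Input      Action
  1  $ T      a y a y $  expand T ::= P y
  2  $ y P    a y a y $  expand P ::= a S
  3  $ y S a  a y a y $  match a
  4  $ y S    y a y $    expand S ::= y a
  5  $ y a y  y a y $    match y
  6  $ y a    a y $      match a
  7  $ y      y $        match y
Accept reached after 7 steps.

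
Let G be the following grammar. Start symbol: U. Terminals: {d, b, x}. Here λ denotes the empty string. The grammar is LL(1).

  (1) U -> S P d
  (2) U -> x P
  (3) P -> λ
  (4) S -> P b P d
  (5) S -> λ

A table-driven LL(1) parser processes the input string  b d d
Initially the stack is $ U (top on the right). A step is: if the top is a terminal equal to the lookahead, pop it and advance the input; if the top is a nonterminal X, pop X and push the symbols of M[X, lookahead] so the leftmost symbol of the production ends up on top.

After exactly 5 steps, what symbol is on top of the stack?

     Stack          Input    Action
  1  $ U            b d d $  expand U -> S P d
  2  $ d P S        b d d $  expand S -> P b P d
  3  $ d P d P b P  b d d $  expand P -> λ
  4  $ d P d P b    b d d $  match b
  5  $ d P d P      d d $    expand P -> λ
Stack after step 5: $ d P d (top = d).

d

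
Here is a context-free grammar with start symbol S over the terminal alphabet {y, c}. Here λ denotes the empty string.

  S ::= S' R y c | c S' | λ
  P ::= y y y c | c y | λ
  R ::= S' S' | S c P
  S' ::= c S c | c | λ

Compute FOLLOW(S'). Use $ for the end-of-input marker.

{$, c, y}

FIRST(P): from P::=y y y c we get {y}; from P::=c y we get {c}; from P::=λ we get {λ}. So FIRST(P) = {λ, c, y}.
FIRST(S'): from S'::=c S c we get {c}; from S'::=c we get {c}; from S'::=λ we get {λ}. So FIRST(S') = {λ, c}.
FIRST(S): from S::=S' R y c we get {c, y}; from S::=c S' we get {c}; from S::=λ we get {λ}. So FIRST(S) = {λ, c, y}.
FIRST(R): from R::=S' S' we get {λ, c}; from R::=S c P we get {c, y}. So FIRST(R) = {λ, c, y}.
FOLLOW(S) includes $ since S is the start symbol.
FOLLOW(S): in R::=S c P, S is followed by c P with FIRST {c}; in S'::=c S c, S is followed by c with FIRST {c}. Thus FOLLOW(S) = {$, c}.
FOLLOW(R): in S::=S' R y c, R is followed by y c with FIRST {y}. Thus FOLLOW(R) = {y}.
FOLLOW(P): in R::=S c P, the suffix after P is empty, so FOLLOW(P) ⊇ FOLLOW(R) = {y}. Thus FOLLOW(P) = {y}.
FOLLOW(S'): in S::=S' R y c, S' is followed by R y c with FIRST {c, y}; in S::=c S', the suffix after S' is empty, so FOLLOW(S') ⊇ FOLLOW(S) = {$, c}; in R::=S' S' (occurrence 1), S' is followed by S' with FIRST {λ, c}; in R::=S' S' (occurrence 1), the suffix after S' is nullable, so FOLLOW(S') ⊇ FOLLOW(R) = {y}; in R::=S' S' (occurrence 2), the suffix after S' is empty, so FOLLOW(S') ⊇ FOLLOW(R) = {y}. Thus FOLLOW(S') = {$, c, y}.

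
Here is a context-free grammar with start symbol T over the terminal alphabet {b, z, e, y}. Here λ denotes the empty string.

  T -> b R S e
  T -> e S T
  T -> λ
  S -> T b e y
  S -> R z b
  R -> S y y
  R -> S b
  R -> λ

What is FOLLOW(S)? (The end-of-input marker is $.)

FIRST(T): from T->b R S e we get {b}; from T->e S T we get {e}; from T->λ we get {λ}. So FIRST(T) = {λ, b, e}.
FIRST(S): from S->T b e y we get {b, e}; from S->R z b we get {b, e, z}. So FIRST(S) = {b, e, z}.
FIRST(R): from R->S y y we get {b, e, z}; from R->S b we get {b, e, z}; from R->λ we get {λ}. So FIRST(R) = {λ, b, e, z}.
FOLLOW(T) includes $ since T is the start symbol.
FOLLOW(T): in T->e S T, the suffix after T is empty (adds nothing new); in S->T b e y, T is followed by b e y with FIRST {b}. Thus FOLLOW(T) = {$, b}.
FOLLOW(S): in T->b R S e, S is followed by e with FIRST {e}; in T->e S T, S is followed by T with FIRST {λ, b, e}; in T->e S T, the suffix after S is nullable, so FOLLOW(S) ⊇ FOLLOW(T) = {$, b}; in R->S y y, S is followed by y y with FIRST {y}; in R->S b, S is followed by b with FIRST {b}. Thus FOLLOW(S) = {$, b, e, y}.
FOLLOW(R): in T->b R S e, R is followed by S e with FIRST {b, e, z}; in S->R z b, R is followed by z b with FIRST {z}. Thus FOLLOW(R) = {b, e, z}.

{$, b, e, y}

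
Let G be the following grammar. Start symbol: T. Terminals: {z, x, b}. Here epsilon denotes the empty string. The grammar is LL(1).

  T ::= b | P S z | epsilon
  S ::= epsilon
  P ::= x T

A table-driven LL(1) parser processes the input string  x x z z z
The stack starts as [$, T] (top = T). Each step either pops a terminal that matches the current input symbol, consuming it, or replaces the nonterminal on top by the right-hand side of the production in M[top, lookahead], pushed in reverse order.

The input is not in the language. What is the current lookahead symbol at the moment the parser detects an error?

z

      Stack          Input        Action
   1  $ T            x x z z z $  expand T ::= P S z
   2  $ z S P        x x z z z $  expand P ::= x T
   3  $ z S T x      x x z z z $  match x
   4  $ z S T        x z z z $    expand T ::= P S z
   5  $ z S z S P    x z z z $    expand P ::= x T
   6  $ z S z S T x  x z z z $    match x
   7  $ z S z S T    z z z $      expand T ::= epsilon
   8  $ z S z S      z z z $      expand S ::= epsilon
   9  $ z S z        z z z $      match z
  10  $ z S          z z $        expand S ::= epsilon
  11  $ z            z z $        match z
  12  $              z $          error: stack empty but input remains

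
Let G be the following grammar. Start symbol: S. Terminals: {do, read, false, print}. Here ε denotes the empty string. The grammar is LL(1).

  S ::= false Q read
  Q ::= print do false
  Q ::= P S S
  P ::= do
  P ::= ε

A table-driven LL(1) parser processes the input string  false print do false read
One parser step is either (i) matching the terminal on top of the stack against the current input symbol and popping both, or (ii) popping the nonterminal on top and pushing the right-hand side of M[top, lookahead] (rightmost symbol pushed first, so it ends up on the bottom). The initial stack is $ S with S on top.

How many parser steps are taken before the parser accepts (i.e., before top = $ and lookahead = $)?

step 1: stack=$ S  input=false print do false read $  — expand S ::= false Q read
step 2: stack=$ read Q false  input=false print do false read $  — match false
step 3: stack=$ read Q  input=print do false read $  — expand Q ::= print do false
step 4: stack=$ read false do print  input=print do false read $  — match print
step 5: stack=$ read false do  input=do false read $  — match do
step 6: stack=$ read false  input=false read $  — match false
step 7: stack=$ read  input=read $  — match read
Accept reached after 7 steps.

7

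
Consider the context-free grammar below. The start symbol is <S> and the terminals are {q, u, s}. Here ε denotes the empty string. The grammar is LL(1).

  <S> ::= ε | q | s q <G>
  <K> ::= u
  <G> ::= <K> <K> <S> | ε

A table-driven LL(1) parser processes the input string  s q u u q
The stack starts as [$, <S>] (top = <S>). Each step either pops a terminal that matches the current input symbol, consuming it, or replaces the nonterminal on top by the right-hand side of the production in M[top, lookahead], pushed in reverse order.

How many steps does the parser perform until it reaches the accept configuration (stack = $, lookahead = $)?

10

      Stack          Input        Action
   1  $ <S>          s q u u q $  expand <S> ::= s q <G>
   2  $ <G> q s      s q u u q $  match s
   3  $ <G> q        q u u q $    match q
   4  $ <G>          u u q $      expand <G> ::= <K> <K> <S>
   5  $ <S> <K> <K>  u u q $      expand <K> ::= u
   6  $ <S> <K> u    u u q $      match u
   7  $ <S> <K>      u q $        expand <K> ::= u
   8  $ <S> u        u q $        match u
   9  $ <S>          q $          expand <S> ::= q
  10  $ q            q $          match q
Accept reached after 10 steps.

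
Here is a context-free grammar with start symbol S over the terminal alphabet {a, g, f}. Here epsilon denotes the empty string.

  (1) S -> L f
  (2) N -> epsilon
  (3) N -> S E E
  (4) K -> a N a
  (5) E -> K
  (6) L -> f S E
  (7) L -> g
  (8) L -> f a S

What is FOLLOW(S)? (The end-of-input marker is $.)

FIRST(K): from K->a N a we get {a}. So FIRST(K) = {a}.
FIRST(L): from L->f S E we get {f}; from L->g we get {g}; from L->f a S we get {f}. So FIRST(L) = {f, g}.
FIRST(S): from S->L f we get {f, g}. So FIRST(S) = {f, g}.
FIRST(E): from E->K we get {a}. So FIRST(E) = {a}.
FIRST(N): from N->epsilon we get {epsilon}; from N->S E E we get {f, g}. So FIRST(N) = {epsilon, f, g}.
FOLLOW(S) includes $ since S is the start symbol.
FOLLOW(N): in K->a N a, N is followed by a with FIRST {a}. Thus FOLLOW(N) = {a}.
FOLLOW(L): in S->L f, L is followed by f with FIRST {f}. Thus FOLLOW(L) = {f}.
FOLLOW(S): in N->S E E, S is followed by E E with FIRST {a}; in L->f S E, S is followed by E with FIRST {a}; in L->f a S, the suffix after S is empty, so FOLLOW(S) ⊇ FOLLOW(L) = {f}. Thus FOLLOW(S) = {$, a, f}.
FOLLOW(E): in N->S E E (occurrence 1), E is followed by E with FIRST {a}; in N->S E E (occurrence 2), the suffix after E is empty, so FOLLOW(E) ⊇ FOLLOW(N) = {a}; in L->f S E, the suffix after E is empty, so FOLLOW(E) ⊇ FOLLOW(L) = {f}. Thus FOLLOW(E) = {a, f}.
FOLLOW(K): in E->K, the suffix after K is empty, so FOLLOW(K) ⊇ FOLLOW(E) = {a, f}. Thus FOLLOW(K) = {a, f}.

{$, a, f}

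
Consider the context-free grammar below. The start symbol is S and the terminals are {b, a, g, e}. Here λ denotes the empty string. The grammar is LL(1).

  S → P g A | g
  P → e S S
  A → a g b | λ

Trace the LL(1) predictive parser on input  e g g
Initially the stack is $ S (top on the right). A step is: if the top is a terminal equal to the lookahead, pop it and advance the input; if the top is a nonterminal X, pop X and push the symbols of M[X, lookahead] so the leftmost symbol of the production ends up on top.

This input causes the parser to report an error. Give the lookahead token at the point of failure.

$

     Stack        Input    Action
  1  $ S          e g g $  expand S → P g A
  2  $ A g P      e g g $  expand P → e S S
  3  $ A g S S e  e g g $  match e
  4  $ A g S S    g g $    expand S → g
  5  $ A g S g    g g $    match g
  6  $ A g S      g $      expand S → g
  7  $ A g g      g $      match g
  8  $ A g        $        error: top is terminal g but lookahead is $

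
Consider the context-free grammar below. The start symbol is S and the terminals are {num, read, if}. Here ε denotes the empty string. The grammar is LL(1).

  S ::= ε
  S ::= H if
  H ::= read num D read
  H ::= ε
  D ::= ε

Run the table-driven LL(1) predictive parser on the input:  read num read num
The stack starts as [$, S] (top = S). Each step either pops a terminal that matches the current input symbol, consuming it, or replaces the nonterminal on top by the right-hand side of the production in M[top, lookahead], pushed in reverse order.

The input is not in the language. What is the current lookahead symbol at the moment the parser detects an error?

     Stack                 Input                Action
  1  $ S                   read num read num $  expand S ::= H if
  2  $ if H                read num read num $  expand H ::= read num D read
  3  $ if read D num read  read num read num $  match read
  4  $ if read D num       num read num $       match num
  5  $ if read D           read num $           expand D ::= ε
  6  $ if read             read num $           match read
  7  $ if                  num $                error: top is terminal if but lookahead is num

num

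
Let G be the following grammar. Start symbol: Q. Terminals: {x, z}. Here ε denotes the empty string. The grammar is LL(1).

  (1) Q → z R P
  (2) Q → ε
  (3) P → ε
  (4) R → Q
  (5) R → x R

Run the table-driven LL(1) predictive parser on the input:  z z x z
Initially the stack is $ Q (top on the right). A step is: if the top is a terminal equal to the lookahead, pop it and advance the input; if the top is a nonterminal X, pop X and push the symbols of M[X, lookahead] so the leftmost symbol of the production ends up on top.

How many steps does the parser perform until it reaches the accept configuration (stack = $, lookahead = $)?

      Stack        Input      Action
   1  $ Q          z z x z $  expand Q → z R P
   2  $ P R z      z z x z $  match z
   3  $ P R        z x z $    expand R → Q
   4  $ P Q        z x z $    expand Q → z R P
   5  $ P P R z    z x z $    match z
   6  $ P P R      x z $      expand R → x R
   7  $ P P R x    x z $      match x
   8  $ P P R      z $        expand R → Q
   9  $ P P Q      z $        expand Q → z R P
  10  $ P P P R z  z $        match z
  11  $ P P P R    $          expand R → Q
  12  $ P P P Q    $          expand Q → ε
  13  $ P P P      $          expand P → ε
  14  $ P P        $          expand P → ε
  15  $ P          $          expand P → ε
Accept reached after 15 steps.

15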